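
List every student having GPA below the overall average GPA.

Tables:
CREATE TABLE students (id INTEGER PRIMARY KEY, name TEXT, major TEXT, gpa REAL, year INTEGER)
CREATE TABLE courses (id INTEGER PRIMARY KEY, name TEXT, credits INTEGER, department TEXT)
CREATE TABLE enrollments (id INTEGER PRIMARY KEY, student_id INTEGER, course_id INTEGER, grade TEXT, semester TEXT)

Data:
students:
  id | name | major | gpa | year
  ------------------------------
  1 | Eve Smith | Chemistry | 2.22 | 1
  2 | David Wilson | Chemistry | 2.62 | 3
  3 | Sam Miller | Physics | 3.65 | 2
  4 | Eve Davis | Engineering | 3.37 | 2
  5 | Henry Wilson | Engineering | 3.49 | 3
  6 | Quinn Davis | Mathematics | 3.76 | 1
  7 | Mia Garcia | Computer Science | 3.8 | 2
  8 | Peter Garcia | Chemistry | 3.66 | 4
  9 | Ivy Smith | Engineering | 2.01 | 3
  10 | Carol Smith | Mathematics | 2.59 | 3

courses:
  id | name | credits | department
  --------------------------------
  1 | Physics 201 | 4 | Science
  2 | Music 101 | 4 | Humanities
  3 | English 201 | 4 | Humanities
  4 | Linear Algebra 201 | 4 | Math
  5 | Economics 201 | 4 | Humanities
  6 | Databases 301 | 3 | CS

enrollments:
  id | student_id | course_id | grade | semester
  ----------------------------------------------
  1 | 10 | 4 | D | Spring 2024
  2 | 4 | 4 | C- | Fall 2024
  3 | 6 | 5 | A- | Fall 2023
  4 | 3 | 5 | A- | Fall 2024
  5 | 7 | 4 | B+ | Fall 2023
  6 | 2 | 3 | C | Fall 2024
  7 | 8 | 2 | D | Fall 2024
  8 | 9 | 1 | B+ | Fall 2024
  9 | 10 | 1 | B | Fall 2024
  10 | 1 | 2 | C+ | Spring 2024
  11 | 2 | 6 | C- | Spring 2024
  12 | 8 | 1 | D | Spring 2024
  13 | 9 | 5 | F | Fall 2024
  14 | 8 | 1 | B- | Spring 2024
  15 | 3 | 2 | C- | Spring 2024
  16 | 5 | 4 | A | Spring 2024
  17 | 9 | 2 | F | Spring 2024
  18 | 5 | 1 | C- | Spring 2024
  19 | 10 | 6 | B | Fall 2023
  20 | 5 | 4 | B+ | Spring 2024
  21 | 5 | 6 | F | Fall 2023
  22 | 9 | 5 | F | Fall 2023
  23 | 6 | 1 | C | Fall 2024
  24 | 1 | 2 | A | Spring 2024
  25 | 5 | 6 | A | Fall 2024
SELECT name, gpa FROM students WHERE gpa < (SELECT AVG(gpa) FROM students)

Execution result:
name | gpa
Eve Smith | 2.22
David Wilson | 2.62
Ivy Smith | 2.01
Carol Smith | 2.59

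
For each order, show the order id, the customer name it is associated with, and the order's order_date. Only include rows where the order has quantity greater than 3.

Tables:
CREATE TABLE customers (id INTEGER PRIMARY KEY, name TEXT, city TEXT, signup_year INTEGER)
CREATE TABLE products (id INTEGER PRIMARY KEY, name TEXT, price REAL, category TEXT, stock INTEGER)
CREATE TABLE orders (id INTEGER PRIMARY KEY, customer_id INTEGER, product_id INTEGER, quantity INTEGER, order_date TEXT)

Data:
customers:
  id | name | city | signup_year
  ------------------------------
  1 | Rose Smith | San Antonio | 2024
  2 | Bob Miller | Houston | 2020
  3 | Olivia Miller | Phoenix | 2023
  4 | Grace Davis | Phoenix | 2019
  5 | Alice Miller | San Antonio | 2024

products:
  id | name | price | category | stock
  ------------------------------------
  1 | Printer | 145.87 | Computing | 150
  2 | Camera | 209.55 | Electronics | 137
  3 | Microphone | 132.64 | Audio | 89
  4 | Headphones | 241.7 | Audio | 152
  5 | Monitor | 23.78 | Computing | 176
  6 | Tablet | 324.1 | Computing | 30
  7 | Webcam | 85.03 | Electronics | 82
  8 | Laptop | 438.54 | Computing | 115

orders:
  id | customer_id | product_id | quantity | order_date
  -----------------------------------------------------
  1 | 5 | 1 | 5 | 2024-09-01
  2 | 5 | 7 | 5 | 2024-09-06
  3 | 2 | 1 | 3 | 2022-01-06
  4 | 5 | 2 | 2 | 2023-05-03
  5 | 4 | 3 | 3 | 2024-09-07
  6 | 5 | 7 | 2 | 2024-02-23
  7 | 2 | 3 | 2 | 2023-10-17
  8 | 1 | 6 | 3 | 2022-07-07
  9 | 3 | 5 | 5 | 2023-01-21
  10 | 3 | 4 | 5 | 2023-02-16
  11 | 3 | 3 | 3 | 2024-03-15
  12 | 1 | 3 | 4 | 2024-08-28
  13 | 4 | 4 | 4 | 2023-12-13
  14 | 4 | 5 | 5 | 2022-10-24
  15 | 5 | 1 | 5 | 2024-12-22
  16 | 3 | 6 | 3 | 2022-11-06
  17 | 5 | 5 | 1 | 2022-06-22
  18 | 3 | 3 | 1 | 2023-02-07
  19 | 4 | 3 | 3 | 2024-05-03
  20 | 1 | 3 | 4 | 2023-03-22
SELECT c.id, p.name AS customer, c.order_date FROM orders c JOIN customers p ON c.customer_id = p.id WHERE c.quantity > 3

Execution result:
id | customer | order_date
1 | Alice Miller | 2024-09-01
2 | Alice Miller | 2024-09-06
9 | Olivia Miller | 2023-01-21
10 | Olivia Miller | 2023-02-16
12 | Rose Smith | 2024-08-28
13 | Grace Davis | 2023-12-13
14 | Grace Davis | 2022-10-24
15 | Alice Miller | 2024-12-22
20 | Rose Smith | 2023-03-22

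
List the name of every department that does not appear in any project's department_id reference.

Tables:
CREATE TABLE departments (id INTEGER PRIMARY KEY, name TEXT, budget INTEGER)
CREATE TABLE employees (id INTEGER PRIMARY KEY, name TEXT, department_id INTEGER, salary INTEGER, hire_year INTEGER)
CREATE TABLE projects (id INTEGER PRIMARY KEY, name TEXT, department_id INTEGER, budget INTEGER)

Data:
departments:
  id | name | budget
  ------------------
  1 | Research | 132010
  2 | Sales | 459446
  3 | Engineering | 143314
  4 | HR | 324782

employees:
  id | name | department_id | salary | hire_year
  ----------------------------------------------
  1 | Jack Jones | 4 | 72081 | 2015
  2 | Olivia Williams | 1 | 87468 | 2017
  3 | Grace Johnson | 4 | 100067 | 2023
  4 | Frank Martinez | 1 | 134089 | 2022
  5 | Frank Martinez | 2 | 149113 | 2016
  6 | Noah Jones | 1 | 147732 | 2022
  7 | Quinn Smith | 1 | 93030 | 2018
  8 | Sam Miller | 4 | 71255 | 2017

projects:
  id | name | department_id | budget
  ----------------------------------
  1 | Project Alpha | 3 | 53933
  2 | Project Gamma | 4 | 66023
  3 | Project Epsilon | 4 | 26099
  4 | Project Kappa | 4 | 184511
SELECT p.name FROM departments p LEFT JOIN projects c ON c.department_id = p.id WHERE c.id IS NULL

Execution result:
name
Research
Sales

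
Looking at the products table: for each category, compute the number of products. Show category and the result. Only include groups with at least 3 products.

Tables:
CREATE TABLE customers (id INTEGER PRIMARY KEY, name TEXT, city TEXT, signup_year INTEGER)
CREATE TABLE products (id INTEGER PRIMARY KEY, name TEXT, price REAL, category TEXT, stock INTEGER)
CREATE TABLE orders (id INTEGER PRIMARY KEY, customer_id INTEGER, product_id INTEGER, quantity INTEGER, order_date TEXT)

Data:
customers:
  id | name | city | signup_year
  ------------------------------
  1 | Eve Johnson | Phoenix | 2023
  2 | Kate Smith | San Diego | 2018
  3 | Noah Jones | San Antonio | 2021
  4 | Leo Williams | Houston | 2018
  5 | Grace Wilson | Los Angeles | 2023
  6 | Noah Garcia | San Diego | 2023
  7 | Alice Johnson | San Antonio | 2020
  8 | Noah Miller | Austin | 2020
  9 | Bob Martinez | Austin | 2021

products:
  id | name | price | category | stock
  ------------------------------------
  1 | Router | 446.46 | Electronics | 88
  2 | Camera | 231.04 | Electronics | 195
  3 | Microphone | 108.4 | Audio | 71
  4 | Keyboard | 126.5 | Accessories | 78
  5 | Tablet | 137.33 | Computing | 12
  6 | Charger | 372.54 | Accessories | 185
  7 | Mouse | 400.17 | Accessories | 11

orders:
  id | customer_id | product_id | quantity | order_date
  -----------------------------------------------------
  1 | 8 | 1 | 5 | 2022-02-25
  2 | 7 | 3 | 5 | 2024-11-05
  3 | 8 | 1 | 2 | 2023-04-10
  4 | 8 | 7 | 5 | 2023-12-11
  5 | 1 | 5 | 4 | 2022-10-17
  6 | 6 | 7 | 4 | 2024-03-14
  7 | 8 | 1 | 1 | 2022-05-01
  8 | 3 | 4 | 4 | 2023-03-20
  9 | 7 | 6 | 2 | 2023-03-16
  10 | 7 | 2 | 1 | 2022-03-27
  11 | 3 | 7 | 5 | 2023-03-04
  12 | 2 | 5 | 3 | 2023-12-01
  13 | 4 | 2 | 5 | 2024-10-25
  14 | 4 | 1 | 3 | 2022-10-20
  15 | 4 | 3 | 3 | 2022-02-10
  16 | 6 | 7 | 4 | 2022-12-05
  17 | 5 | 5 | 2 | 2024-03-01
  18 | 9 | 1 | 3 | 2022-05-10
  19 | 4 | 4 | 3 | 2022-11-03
SELECT category, COUNT(*) AS n FROM products GROUP BY category HAVING COUNT(*) >= 3

Execution result:
category | n
Accessories | 3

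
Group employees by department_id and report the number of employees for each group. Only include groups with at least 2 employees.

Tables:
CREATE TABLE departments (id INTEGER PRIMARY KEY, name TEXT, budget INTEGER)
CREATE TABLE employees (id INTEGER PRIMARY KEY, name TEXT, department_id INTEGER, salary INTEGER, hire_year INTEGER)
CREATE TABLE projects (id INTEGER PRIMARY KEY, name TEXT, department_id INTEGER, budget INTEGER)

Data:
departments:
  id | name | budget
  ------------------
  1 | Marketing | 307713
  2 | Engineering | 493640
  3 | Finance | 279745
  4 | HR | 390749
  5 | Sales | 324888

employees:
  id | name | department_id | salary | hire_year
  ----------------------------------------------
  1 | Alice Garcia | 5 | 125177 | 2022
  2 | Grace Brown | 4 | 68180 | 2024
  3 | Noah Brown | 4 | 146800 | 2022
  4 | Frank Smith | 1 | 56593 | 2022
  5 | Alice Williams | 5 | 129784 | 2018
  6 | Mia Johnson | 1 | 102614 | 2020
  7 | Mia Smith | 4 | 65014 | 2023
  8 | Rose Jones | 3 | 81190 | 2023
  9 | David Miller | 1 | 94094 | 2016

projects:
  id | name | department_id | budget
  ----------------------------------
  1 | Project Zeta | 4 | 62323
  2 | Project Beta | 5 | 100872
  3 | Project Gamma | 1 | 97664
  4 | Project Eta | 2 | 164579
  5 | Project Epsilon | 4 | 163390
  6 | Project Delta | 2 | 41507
SELECT department_id, COUNT(*) AS n FROM employees GROUP BY department_id HAVING COUNT(*) >= 2

Execution result:
department_id | n
1 | 3
4 | 3
5 | 2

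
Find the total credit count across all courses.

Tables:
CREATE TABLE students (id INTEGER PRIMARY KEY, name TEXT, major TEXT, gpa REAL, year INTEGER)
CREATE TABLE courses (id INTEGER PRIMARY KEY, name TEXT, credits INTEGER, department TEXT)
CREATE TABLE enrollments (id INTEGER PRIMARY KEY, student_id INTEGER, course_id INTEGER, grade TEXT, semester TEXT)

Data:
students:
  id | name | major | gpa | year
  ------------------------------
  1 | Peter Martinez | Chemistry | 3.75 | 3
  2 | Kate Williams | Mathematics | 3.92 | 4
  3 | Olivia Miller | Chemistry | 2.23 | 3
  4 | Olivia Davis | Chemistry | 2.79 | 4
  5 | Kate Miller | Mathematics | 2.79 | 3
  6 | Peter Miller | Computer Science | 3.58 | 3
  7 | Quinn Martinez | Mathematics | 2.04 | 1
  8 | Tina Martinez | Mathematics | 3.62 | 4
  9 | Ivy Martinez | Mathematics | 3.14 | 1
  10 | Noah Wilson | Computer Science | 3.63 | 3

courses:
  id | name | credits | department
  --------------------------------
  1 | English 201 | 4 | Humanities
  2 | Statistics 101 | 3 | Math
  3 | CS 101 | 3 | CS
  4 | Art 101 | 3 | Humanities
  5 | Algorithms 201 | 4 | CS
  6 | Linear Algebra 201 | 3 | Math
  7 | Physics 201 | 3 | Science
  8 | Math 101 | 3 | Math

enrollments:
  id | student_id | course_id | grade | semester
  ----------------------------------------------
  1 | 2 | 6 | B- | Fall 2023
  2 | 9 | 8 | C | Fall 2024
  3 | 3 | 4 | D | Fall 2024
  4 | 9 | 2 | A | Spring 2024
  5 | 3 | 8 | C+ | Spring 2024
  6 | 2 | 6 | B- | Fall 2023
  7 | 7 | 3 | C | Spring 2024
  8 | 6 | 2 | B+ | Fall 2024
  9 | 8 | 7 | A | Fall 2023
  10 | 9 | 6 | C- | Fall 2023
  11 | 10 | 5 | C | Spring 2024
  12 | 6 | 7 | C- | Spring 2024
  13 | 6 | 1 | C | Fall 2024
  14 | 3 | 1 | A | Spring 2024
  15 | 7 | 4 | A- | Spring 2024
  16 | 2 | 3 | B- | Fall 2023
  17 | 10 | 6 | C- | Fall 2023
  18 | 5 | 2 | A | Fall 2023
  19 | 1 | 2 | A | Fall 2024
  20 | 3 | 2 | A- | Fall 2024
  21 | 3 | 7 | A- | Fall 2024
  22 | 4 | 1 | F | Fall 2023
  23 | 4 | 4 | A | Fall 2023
SELECT SUM(credits) FROM courses

Execution result:
26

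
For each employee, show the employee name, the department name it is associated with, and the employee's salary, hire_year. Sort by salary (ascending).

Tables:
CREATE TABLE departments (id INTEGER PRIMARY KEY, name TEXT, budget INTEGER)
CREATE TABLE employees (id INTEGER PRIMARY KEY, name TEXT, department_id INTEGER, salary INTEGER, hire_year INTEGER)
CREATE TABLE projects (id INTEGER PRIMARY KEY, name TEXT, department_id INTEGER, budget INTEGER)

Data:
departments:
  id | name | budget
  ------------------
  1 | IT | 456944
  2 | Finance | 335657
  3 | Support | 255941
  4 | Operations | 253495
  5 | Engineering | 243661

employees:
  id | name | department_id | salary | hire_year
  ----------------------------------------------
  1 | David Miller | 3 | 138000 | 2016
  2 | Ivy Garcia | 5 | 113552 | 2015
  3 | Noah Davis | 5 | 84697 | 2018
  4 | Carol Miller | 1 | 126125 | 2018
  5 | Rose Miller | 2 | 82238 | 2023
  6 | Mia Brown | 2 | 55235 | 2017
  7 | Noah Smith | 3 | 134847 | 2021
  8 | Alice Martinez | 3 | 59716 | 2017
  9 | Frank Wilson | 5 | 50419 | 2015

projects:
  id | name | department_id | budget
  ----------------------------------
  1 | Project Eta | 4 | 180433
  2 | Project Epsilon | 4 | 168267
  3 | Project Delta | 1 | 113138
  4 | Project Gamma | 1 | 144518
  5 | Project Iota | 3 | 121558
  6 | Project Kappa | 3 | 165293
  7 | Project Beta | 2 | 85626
SELECT c.name, p.name AS department, c.salary, c.hire_year FROM employees c JOIN departments p ON c.department_id = p.id ORDER BY c.salary ASC

Execution result:
name | department | salary | hire_year
Frank Wilson | Engineering | 50419 | 2015
Mia Brown | Finance | 55235 | 2017
Alice Martinez | Support | 59716 | 2017
Rose Miller | Finance | 82238 | 2023
Noah Davis | Engineering | 84697 | 2018
Ivy Garcia | Engineering | 113552 | 2015
Carol Miller | IT | 126125 | 2018
Noah Smith | Support | 134847 | 2021
David Miller | Support | 138000 | 2016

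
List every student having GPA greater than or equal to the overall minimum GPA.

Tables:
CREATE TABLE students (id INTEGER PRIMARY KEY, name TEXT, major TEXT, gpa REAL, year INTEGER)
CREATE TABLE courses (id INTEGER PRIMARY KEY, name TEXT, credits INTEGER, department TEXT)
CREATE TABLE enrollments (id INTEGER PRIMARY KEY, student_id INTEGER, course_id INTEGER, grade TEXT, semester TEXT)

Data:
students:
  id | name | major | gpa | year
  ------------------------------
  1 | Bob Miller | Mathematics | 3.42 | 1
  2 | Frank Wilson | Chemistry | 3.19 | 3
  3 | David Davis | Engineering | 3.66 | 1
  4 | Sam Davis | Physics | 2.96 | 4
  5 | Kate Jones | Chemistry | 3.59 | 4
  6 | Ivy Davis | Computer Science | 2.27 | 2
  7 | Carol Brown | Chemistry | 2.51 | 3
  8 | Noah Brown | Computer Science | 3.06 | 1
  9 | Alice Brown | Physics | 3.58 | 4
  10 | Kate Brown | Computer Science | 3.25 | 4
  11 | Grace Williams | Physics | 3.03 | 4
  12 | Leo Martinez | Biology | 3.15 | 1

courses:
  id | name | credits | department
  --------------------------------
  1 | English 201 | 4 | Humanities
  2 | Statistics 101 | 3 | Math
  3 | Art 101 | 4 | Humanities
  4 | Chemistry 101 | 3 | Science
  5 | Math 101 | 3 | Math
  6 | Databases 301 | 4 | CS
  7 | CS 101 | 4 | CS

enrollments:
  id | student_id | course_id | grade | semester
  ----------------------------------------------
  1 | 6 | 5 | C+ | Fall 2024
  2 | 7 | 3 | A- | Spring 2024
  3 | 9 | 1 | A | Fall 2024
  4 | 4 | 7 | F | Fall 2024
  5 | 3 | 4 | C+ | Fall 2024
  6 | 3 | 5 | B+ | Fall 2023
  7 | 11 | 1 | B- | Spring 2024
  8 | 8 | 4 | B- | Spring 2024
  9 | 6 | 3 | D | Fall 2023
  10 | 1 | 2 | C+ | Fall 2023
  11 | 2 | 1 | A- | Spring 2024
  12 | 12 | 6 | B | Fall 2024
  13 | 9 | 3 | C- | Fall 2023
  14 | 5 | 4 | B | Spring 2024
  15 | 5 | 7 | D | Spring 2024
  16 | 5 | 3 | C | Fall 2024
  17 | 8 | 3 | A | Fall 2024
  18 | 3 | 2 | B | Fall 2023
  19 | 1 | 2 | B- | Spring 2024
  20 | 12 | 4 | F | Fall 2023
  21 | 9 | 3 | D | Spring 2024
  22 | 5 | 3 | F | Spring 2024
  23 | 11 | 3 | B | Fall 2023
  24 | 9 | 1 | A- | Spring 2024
SELECT name, gpa FROM students WHERE gpa >= (SELECT MIN(gpa) FROM students)

Execution result:
name | gpa
Bob Miller | 3.42
Frank Wilson | 3.19
David Davis | 3.66
Sam Davis | 2.96
Kate Jones | 3.59
Ivy Davis | 2.27
Carol Brown | 2.51
Noah Brown | 3.06
Alice Brown | 3.58
Kate Brown | 3.25
Grace Williams | 3.03
Leo Martinez | 3.15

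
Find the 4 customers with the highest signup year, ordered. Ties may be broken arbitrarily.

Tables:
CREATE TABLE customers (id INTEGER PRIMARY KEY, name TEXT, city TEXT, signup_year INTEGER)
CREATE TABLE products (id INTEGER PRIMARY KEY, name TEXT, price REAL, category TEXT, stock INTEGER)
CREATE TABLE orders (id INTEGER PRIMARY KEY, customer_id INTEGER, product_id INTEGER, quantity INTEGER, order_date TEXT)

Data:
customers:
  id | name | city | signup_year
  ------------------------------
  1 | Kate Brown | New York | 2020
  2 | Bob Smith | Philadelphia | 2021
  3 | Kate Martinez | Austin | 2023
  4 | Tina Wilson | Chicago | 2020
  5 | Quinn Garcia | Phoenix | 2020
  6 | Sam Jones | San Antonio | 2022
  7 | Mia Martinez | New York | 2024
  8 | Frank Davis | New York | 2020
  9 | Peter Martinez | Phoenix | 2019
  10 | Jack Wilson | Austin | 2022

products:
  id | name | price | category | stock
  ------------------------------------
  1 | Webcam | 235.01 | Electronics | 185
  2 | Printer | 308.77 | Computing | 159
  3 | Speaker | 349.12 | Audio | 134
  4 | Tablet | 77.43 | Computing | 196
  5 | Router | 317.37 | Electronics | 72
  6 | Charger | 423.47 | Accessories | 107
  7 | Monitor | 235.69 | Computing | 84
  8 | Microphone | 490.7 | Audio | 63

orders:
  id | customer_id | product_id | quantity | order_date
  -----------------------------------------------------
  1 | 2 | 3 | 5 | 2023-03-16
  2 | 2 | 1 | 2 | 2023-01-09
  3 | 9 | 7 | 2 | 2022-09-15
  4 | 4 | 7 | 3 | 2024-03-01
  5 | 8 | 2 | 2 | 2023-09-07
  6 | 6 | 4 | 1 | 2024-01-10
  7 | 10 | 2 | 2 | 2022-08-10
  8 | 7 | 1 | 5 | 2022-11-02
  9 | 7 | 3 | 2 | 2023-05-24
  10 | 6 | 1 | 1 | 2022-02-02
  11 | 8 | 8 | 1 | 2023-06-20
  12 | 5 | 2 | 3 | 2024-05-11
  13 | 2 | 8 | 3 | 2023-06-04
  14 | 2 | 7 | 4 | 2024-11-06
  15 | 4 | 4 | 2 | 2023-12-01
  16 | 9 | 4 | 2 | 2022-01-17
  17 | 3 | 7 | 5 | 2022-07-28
SELECT name, signup_year FROM customers ORDER BY signup_year DESC LIMIT 4

Execution result:
name | signup_year
Mia Martinez | 2024
Kate Martinez | 2023
Sam Jones | 2022
Jack Wilson | 2022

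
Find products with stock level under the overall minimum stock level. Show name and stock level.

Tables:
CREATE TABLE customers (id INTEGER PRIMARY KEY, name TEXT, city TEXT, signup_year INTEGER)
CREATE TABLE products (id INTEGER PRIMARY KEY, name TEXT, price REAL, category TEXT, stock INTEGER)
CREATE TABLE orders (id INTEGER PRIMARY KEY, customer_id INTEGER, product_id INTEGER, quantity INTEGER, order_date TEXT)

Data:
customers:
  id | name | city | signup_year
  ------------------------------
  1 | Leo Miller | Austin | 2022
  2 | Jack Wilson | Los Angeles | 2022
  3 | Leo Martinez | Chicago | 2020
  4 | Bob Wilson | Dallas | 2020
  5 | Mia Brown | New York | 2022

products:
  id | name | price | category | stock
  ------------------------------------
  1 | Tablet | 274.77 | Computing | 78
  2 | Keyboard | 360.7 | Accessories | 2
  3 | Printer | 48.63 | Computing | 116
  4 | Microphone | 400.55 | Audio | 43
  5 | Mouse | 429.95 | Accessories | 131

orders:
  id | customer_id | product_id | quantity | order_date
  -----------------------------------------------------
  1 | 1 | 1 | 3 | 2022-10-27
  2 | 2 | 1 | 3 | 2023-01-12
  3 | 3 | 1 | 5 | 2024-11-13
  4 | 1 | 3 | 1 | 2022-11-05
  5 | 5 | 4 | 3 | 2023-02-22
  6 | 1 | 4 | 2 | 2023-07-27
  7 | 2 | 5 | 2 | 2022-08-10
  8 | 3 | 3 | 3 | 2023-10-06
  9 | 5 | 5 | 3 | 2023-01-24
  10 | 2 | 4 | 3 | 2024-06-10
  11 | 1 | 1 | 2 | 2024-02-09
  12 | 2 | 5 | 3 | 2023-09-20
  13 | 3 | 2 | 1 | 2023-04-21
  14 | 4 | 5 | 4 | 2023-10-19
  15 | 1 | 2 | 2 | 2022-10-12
SELECT name, stock FROM products WHERE stock < (SELECT MIN(stock) FROM products)

Execution result:
(no rows)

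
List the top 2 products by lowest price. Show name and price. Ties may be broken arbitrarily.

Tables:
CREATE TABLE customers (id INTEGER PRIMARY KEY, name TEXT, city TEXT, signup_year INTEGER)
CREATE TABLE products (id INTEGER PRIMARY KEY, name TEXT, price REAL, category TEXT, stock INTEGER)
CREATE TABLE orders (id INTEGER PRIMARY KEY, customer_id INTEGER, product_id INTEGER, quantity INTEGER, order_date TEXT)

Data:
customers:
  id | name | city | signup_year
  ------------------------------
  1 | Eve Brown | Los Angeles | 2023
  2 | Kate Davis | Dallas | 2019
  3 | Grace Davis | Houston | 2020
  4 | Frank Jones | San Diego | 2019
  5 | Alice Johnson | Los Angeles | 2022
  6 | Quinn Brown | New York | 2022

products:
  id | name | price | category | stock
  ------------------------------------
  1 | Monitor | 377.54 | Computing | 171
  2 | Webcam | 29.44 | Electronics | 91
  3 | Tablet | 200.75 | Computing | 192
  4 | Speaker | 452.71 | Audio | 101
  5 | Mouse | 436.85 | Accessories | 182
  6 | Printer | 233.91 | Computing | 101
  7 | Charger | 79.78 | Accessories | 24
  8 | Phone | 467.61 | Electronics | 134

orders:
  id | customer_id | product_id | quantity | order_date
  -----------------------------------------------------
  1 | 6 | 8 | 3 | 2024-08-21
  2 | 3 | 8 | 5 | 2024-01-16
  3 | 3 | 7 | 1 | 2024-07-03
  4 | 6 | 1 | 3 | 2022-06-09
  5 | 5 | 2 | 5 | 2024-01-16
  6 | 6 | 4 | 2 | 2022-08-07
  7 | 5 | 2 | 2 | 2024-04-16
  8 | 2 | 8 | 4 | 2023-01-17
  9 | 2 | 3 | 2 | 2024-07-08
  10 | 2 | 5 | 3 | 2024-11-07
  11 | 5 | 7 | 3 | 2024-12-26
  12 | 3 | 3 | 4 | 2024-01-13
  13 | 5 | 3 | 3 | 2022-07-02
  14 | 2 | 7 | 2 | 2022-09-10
SELECT name, price FROM products ORDER BY price ASC LIMIT 2

Execution result:
name | price
Webcam | 29.44
Charger | 79.78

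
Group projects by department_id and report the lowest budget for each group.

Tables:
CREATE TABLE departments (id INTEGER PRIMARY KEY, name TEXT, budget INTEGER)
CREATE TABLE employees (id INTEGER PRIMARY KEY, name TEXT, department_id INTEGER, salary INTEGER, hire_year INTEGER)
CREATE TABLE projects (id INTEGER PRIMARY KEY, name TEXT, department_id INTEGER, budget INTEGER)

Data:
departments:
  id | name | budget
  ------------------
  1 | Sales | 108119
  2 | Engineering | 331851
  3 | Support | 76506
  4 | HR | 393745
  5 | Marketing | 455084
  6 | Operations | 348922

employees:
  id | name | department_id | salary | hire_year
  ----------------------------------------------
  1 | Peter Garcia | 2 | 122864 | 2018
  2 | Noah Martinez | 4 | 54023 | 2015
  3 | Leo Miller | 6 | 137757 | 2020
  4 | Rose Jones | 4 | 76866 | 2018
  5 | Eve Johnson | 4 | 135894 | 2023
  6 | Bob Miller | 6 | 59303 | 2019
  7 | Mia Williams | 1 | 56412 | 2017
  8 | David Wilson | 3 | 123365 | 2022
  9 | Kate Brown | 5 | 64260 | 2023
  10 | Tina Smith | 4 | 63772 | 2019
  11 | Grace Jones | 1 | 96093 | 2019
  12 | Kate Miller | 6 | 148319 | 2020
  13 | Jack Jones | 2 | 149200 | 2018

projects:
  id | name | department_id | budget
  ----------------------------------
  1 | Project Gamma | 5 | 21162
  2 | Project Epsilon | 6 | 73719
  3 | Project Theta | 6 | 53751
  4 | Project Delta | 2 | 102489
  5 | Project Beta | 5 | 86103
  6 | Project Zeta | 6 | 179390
SELECT department_id, MIN(budget) AS min_budget FROM projects GROUP BY department_id

Execution result:
department_id | min_budget
2 | 102489
5 | 21162
6 | 53751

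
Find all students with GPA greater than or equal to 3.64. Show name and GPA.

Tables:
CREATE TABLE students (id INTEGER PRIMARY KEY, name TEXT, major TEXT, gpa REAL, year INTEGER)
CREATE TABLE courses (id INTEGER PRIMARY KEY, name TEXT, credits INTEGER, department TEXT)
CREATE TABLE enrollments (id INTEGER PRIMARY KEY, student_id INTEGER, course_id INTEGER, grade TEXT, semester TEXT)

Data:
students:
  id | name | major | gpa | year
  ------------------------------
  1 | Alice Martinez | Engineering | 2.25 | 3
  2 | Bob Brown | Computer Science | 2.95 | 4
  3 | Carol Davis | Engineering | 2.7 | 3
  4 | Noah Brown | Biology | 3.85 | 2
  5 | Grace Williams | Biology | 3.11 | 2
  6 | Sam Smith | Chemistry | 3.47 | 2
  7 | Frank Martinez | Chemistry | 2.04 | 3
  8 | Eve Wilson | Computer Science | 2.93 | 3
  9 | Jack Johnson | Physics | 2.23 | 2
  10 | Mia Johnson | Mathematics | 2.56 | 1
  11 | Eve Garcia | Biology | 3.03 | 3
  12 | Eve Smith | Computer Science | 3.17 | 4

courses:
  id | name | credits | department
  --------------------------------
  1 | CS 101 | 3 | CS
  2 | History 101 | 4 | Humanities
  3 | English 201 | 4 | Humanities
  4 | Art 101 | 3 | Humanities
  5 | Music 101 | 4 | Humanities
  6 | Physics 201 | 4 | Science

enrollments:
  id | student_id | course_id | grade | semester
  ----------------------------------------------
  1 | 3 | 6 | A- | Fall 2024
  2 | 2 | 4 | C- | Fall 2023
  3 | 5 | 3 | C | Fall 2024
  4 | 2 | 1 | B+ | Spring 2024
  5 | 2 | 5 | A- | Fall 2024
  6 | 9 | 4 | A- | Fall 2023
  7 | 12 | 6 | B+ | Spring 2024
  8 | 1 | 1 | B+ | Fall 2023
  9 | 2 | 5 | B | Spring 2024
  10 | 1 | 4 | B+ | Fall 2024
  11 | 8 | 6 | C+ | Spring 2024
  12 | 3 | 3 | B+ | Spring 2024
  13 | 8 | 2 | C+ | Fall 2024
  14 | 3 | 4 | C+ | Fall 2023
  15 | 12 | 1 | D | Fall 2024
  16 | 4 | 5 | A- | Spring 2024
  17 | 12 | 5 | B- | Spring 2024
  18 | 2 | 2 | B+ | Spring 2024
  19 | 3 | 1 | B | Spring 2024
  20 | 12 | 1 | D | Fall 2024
SELECT name, gpa FROM students WHERE gpa >= 3.64

Execution result:
name | gpa
Noah Brown | 3.85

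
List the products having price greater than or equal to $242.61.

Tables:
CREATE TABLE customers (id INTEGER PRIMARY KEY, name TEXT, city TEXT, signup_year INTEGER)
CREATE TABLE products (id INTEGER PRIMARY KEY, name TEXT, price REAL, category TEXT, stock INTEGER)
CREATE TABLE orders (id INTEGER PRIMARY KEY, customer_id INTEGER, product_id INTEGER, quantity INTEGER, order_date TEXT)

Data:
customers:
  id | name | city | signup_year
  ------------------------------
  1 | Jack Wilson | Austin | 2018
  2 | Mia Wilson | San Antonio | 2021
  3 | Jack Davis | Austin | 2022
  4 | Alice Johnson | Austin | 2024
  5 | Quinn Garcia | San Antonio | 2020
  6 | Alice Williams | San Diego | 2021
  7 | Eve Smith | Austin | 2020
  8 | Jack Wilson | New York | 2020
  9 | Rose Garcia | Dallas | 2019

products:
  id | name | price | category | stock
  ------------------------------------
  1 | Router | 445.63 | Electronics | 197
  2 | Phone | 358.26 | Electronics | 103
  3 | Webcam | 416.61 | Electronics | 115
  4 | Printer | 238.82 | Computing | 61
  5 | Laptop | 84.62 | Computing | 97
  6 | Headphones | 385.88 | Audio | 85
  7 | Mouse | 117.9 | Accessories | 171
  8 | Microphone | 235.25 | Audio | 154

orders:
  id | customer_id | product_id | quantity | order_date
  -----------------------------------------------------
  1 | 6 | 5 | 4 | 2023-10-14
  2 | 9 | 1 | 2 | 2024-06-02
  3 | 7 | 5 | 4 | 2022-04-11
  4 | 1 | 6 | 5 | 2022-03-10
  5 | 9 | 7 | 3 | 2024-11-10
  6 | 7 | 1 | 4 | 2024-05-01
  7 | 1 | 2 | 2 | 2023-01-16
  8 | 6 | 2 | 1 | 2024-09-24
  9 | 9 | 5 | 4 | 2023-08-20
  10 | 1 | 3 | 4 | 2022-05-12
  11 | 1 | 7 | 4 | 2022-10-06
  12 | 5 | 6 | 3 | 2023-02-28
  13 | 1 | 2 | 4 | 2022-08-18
SELECT name, price FROM products WHERE price >= 242.61

Execution result:
name | price
Router | 445.63
Phone | 358.26
Webcam | 416.61
Headphones | 385.88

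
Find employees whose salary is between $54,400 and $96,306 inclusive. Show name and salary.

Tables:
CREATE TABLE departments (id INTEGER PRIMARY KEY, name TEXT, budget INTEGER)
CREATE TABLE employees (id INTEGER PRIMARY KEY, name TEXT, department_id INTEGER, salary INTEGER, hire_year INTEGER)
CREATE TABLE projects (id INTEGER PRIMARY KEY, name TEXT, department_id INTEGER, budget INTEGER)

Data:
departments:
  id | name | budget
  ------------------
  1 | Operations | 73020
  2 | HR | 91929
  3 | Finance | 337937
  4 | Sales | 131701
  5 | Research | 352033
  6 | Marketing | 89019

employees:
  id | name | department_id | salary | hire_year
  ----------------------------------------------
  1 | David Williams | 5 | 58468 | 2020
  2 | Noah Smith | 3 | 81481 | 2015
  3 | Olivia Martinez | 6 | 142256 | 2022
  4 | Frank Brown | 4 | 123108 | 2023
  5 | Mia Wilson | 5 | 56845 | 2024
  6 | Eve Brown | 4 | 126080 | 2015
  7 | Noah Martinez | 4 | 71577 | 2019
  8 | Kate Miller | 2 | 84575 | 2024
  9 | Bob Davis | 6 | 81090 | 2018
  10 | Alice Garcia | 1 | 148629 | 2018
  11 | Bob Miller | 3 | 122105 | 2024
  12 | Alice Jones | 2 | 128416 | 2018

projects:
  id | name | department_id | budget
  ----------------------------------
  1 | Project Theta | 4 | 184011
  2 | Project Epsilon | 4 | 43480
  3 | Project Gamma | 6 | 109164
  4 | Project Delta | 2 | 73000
SELECT name, salary FROM employees WHERE salary BETWEEN 54400 AND 96306

Execution result:
name | salary
David Williams | 58468
Noah Smith | 81481
Mia Wilson | 56845
Noah Martinez | 71577
Kate Miller | 84575
Bob Davis | 81090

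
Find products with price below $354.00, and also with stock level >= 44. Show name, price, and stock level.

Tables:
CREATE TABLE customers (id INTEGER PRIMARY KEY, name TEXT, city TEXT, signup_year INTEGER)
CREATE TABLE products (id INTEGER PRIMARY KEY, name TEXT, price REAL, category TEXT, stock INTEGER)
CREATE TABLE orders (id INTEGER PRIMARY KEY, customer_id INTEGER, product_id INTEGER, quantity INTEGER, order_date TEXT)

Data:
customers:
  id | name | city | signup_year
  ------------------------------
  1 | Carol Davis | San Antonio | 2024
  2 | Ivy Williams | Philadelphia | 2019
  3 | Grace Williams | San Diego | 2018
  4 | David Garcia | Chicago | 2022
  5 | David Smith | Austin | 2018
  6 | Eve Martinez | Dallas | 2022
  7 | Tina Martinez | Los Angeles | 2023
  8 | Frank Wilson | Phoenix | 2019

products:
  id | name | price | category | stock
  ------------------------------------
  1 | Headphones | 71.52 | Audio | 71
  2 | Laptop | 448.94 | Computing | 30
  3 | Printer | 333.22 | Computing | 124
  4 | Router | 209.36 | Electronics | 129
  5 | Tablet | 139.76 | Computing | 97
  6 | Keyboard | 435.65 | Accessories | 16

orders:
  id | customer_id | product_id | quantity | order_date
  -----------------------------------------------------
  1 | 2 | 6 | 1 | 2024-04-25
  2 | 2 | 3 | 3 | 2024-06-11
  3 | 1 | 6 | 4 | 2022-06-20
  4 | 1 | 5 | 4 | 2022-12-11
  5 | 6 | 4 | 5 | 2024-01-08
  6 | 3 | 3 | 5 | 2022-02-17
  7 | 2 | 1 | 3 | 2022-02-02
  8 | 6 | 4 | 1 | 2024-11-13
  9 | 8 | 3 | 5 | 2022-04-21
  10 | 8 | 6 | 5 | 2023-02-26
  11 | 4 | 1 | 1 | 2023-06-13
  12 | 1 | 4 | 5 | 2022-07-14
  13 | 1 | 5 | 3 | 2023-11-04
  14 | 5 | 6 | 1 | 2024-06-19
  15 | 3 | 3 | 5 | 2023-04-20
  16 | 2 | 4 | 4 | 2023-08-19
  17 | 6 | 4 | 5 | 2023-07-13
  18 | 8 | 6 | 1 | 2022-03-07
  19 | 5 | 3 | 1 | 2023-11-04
SELECT name, price, stock FROM products WHERE price < 354.0 AND stock >= 44

Execution result:
name | price | stock
Headphones | 71.52 | 71
Printer | 333.22 | 124
Router | 209.36 | 129
Tablet | 139.76 | 97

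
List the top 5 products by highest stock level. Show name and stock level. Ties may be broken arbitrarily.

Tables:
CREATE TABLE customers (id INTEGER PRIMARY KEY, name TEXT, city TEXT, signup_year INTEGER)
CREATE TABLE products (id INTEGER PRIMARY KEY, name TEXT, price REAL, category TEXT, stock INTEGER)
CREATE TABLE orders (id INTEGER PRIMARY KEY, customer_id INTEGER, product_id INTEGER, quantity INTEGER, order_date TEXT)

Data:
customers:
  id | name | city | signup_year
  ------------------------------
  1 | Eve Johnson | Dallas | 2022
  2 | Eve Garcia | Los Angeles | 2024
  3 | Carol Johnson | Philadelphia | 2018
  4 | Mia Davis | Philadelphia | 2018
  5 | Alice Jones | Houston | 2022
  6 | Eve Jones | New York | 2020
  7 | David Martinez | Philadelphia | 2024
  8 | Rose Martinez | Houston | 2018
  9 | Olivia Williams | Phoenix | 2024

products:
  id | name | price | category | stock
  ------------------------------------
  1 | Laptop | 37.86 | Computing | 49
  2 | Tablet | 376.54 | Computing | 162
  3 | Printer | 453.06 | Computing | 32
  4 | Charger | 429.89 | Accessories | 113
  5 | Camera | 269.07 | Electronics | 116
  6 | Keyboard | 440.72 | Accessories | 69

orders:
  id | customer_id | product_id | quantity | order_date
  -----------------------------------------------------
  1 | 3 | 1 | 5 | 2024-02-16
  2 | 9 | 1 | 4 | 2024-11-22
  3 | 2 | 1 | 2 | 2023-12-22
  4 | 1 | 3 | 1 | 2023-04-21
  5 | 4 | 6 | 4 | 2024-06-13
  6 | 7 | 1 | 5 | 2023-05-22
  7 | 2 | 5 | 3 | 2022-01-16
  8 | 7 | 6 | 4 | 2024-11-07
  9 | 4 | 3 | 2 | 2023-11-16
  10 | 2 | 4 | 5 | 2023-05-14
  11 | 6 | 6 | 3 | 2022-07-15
SELECT name, stock FROM products ORDER BY stock DESC LIMIT 5

Execution result:
name | stock
Tablet | 162
Camera | 116
Charger | 113
Keyboard | 69
Laptop | 49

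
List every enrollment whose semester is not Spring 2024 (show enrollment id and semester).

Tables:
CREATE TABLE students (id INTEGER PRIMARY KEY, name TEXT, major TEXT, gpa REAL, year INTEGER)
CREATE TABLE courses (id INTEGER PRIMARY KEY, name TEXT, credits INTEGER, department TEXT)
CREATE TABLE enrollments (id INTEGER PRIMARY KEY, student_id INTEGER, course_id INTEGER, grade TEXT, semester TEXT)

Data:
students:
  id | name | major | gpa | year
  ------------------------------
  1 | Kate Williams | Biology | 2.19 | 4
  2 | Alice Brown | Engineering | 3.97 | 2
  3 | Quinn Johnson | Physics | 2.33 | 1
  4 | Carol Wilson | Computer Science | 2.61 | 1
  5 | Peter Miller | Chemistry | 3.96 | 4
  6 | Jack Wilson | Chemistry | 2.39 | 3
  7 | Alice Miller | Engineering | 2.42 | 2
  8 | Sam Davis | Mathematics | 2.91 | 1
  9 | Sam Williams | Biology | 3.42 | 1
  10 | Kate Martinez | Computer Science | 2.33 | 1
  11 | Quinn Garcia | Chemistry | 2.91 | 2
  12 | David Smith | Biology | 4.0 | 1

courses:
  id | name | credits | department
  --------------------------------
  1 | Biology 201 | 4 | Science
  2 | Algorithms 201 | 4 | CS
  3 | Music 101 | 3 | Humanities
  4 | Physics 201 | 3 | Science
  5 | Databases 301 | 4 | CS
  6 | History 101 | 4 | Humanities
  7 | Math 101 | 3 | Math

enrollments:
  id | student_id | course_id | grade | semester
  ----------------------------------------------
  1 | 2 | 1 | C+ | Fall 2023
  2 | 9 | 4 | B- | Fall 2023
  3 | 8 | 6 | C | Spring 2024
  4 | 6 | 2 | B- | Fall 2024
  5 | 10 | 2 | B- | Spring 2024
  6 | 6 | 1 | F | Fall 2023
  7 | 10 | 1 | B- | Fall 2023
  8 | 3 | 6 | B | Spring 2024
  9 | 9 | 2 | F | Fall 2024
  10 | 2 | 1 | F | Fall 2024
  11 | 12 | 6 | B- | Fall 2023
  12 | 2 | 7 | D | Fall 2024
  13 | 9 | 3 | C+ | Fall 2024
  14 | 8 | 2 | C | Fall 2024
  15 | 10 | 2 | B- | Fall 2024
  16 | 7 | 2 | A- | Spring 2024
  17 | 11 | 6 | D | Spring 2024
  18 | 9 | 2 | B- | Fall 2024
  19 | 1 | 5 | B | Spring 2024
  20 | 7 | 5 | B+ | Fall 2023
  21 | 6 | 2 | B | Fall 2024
SELECT id, semester FROM enrollments WHERE semester <> 'Spring 2024'

Execution result:
id | semester
1 | Fall 2023
2 | Fall 2023
4 | Fall 2024
6 | Fall 2023
7 | Fall 2023
9 | Fall 2024
10 | Fall 2024
11 | Fall 2023
12 | Fall 2024
13 | Fall 2024
14 | Fall 2024
15 | Fall 2024
18 | Fall 2024
20 | Fall 2023
21 | Fall 2024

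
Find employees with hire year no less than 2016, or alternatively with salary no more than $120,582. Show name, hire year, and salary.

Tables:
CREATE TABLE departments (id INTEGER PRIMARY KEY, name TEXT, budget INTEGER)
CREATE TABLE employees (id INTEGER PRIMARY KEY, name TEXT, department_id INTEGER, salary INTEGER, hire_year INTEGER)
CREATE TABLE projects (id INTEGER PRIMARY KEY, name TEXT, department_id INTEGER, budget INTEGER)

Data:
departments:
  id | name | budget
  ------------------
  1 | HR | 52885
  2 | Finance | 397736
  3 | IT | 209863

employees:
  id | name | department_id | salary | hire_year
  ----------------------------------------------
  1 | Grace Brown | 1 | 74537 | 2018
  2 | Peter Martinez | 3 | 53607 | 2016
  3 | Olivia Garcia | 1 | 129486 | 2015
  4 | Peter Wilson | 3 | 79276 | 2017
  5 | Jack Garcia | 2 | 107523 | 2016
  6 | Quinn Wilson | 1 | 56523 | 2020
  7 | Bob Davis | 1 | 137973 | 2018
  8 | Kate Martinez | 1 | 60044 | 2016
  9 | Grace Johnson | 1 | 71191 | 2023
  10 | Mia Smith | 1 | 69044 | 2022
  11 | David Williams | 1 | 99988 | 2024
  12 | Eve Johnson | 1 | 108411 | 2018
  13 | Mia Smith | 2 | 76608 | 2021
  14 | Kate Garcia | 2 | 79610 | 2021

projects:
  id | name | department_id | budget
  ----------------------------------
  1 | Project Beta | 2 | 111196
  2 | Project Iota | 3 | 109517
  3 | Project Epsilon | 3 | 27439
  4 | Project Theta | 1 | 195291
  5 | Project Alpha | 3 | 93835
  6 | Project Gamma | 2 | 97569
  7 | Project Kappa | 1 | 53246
SELECT name, hire_year, salary FROM employees WHERE hire_year >= 2016 OR salary <= 120582

Execution result:
name | hire_year | salary
Grace Brown | 2018 | 74537
Peter Martinez | 2016 | 53607
Peter Wilson | 2017 | 79276
Jack Garcia | 2016 | 107523
Quinn Wilson | 2020 | 56523
Bob Davis | 2018 | 137973
Kate Martinez | 2016 | 60044
Grace Johnson | 2023 | 71191
Mia Smith | 2022 | 69044
David Williams | 2024 | 99988
Eve Johnson | 2018 | 108411
Mia Smith | 2021 | 76608
Kate Garcia | 2021 | 79610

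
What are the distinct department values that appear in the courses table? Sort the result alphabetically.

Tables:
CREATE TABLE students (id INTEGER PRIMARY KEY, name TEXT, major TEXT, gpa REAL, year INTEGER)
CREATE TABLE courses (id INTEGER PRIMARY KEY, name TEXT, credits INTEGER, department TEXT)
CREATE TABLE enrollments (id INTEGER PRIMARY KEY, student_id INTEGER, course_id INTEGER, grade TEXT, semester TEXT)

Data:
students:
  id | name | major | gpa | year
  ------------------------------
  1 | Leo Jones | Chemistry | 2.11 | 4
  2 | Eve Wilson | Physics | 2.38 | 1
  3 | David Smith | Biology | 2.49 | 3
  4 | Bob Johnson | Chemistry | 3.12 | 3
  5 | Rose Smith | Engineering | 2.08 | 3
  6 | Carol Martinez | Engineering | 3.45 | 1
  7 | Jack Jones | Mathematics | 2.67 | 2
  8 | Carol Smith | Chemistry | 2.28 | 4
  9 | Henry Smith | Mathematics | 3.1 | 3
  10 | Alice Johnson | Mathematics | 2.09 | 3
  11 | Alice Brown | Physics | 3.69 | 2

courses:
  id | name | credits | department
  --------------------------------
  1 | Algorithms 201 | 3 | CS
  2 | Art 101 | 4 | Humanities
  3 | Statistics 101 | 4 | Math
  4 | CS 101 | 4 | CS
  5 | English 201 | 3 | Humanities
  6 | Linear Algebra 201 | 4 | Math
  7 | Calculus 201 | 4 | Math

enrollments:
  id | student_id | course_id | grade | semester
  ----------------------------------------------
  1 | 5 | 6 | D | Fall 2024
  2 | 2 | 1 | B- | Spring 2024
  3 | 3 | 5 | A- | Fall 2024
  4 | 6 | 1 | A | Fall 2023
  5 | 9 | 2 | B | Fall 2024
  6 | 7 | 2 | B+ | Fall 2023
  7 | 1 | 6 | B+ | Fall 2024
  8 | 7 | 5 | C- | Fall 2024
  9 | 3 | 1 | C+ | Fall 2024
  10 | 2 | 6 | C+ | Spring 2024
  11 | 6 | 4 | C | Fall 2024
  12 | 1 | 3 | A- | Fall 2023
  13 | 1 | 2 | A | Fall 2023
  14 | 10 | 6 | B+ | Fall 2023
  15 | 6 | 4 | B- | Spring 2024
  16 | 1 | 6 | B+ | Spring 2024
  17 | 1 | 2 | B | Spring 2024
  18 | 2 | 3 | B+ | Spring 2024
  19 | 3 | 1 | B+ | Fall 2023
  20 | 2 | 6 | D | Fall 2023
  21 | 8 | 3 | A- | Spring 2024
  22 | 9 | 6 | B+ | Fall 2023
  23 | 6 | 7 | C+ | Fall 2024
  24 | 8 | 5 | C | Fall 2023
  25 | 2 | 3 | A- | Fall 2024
SELECT DISTINCT department FROM courses ORDER BY department

Execution result:
department
CS
Humanities
Math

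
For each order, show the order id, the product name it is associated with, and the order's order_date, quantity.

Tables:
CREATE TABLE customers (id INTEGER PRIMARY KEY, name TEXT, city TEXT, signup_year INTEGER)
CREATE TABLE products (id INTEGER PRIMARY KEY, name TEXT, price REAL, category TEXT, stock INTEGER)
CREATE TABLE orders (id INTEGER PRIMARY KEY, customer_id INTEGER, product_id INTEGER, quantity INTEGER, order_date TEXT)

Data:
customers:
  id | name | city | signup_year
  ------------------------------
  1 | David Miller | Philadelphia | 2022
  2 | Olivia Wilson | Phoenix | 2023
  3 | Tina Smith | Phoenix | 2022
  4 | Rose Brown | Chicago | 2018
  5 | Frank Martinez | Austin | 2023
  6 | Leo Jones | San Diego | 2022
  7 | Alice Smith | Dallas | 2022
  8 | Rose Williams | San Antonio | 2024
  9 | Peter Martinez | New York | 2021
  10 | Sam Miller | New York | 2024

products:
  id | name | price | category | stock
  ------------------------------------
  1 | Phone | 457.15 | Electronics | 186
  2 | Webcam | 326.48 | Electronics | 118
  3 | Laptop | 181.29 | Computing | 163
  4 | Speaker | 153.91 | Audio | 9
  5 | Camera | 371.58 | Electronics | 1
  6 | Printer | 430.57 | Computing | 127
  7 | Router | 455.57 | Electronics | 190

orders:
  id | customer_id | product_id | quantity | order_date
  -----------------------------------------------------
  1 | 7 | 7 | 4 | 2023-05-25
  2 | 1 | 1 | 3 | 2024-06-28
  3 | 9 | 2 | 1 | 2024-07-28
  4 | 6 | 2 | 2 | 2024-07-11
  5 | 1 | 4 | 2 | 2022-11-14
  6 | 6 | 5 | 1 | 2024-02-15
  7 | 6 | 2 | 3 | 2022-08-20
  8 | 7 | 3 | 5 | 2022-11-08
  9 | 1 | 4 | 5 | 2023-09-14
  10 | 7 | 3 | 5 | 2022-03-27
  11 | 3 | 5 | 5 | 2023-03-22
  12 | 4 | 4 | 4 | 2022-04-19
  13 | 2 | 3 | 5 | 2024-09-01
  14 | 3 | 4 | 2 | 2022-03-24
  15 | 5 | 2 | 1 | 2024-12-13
SELECT c.id, p.name AS product, c.order_date, c.quantity FROM orders c JOIN products p ON c.product_id = p.id

Execution result:
id | product | order_date | quantity
1 | Router | 2023-05-25 | 4
2 | Phone | 2024-06-28 | 3
3 | Webcam | 2024-07-28 | 1
4 | Webcam | 2024-07-11 | 2
5 | Speaker | 2022-11-14 | 2
6 | Camera | 2024-02-15 | 1
7 | Webcam | 2022-08-20 | 3
8 | Laptop | 2022-11-08 | 5
9 | Speaker | 2023-09-14 | 5
10 | Laptop | 2022-03-27 | 5
11 | Camera | 2023-03-22 | 5
12 | Speaker | 2022-04-19 | 4
13 | Laptop | 2024-09-01 | 5
14 | Speaker | 2022-03-24 | 2
15 | Webcam | 2024-12-13 | 1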